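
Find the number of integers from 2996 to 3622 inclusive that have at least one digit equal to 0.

207

The integers in [2996, 3622] that have at least one digit equal to 0: 3000, 3001, 3002, 3003, 3004, 3005, …, 3610, 3620.
207 qualify.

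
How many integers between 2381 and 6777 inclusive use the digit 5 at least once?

1970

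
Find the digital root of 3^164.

The digital root of n equals n mod 9 (or 9 when 9 | n), so we need 3^164 mod 9.
3^164 ≡ 0 (mod 9), so the digital root is 9.

9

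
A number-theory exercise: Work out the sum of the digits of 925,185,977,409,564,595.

100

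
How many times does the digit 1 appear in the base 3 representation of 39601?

39601 in base 3 is 2000022201.
The digit 1 appears 1 time.

1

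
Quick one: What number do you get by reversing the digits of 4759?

Reversing 4759 gives 9574.

9574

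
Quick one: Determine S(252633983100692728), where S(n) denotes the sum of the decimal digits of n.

76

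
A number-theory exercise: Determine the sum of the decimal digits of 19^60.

325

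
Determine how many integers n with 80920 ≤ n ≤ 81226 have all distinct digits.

84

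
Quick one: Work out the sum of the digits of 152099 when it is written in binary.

152099 in base 2 is 100101001000100011.
Digit sum: 1+0+0+1+0+1+0+0+1+0+0+0+1+0+0+0+1+1 = 7.

7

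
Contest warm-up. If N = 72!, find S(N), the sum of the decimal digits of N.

432

72! = 61234458376886086861524070385274672740778091784697328983823014963978384987221689274204160000000000000000
Sum of its 104 digits: 432.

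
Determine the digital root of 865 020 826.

8+6+5+0+2+0+8+2+6 = 37
3+7 = 10
1+0 = 1
(Equivalently, 865 020 826 mod 9 = 1.)

1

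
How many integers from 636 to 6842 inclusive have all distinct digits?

3202

The integers in [636, 6842] that have all distinct digits: 637, 638, 639, 640, 641, 642, …, 6841, 6842.
3202 qualify.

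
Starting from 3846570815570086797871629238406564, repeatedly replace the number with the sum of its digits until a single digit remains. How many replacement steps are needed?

3846570815570086797871629238406564 → 167 → 14 → 5 (3 steps)

3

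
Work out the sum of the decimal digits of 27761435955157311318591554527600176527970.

2+7+7+6+1+4+3+5+9+5+5+1+5+7+3+1+1+3+1+8+5+9+1+5+5+4+5+2+7+6+0+0+1+7+6+5+2+7+9+7+0 = 177

177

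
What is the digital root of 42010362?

4+2+0+1+0+3+6+2 = 18
1+8 = 9

9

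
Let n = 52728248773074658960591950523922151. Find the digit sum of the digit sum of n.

15

First digit sum: 159.
1+5+9 = 15.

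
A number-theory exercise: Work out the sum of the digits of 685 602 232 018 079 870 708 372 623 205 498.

6+8+5+6+0+2+2+3+2+0+1+8+0+7+9+8+7+0+7+0+8+3+7+2+6+2+3+2+0+5+4+9+8 = 140

140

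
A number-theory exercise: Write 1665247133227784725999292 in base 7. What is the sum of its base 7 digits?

1665247133227784725999292 in base 7 is 34225056206130012301061115653.
Digit sum: 3+4+2+2+5+0+5+6+2+0+6+1+3+0+0+1+2+3+0+1+0+6+1+1+1+5+6+5+3 = 74.

74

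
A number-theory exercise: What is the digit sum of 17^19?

98

17^19 = 239072435685151324847153
Sum of its 24 digits: 98.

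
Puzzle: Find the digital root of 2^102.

The digital root of n equals n mod 9 (or 9 when 9 | n), so we need 2^102 mod 9.
2^102 ≡ 1 (mod 9), so the digital root is 1.

1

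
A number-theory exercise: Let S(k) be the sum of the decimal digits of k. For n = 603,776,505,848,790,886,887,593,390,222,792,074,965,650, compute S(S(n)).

First digit sum: 215.
2+1+5 = 8.

8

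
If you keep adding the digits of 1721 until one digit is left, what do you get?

1+7+2+1 = 11
1+1 = 2
(Equivalently, 1721 mod 9 = 2.)

2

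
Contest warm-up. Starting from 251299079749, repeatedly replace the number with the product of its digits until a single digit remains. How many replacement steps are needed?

1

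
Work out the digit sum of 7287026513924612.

7+2+8+7+0+2+6+5+1+3+9+2+4+6+1+2 = 65

65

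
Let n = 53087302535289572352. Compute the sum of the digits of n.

5+3+0+8+7+3+0+2+5+3+5+2+8+9+5+7+2+3+5+2 = 84

84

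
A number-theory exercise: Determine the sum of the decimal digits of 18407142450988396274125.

100

1+8+4+0+7+1+4+2+4+5+0+9+8+8+3+9+6+2+7+4+1+2+5 = 100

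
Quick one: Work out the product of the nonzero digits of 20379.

378

2×3×7×9 = 378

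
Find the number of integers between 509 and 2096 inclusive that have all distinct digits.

911

The integers in [509, 2096] that have all distinct digits: 509, 510, 512, 513, 514, 516, …, 2095, 2096.
911 qualify.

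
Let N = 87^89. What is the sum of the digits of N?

765

87^89 = 41420323172887136317090775242992936475770796498047502858229021582473014613526597928360296793410319531028123733525957305462754476185238404911054531704443764438196755277867927
Sum of its 173 digits: 765.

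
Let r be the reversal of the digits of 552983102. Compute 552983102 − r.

351593847

Reverse of 552983102 is 201389255.
552983102 − 201389255 = 351593847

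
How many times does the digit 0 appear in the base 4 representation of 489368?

1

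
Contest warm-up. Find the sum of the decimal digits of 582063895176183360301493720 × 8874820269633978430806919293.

270

582063895176183360301493720 × 8874820269633978430806919293 = 5165712455131699366957386304164667982793305179386339960
Sum of its 55 digits: 270.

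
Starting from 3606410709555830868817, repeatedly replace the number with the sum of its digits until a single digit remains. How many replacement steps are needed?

2

3606410709555830868817 → 100 → 1 (2 steps)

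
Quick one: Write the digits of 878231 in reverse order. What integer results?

132878

Reversing 878231 gives 132878.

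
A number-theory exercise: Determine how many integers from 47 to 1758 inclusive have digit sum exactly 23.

The integers in [47, 1758] that have digit sum exactly 23: 599, 689, 698, 779, 788, 797, …, 1688, 1697.
21 qualify.

21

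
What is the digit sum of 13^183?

13^183 = 710613530003338957544881181349995782745894710249470917662947012556566829683723404373091684693012088113733822904179550785994922703463867433169824304270243299038335303932980577798209128573503378470699874597
Sum of its 204 digits: 946.

946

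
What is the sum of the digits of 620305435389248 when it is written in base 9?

72

620305435389248 in base 9 is 3010277668832388.
Digit sum: 3+0+1+0+2+7+7+6+6+8+8+3+2+3+8+8 = 72.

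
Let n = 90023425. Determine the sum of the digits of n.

25

9+0+0+2+3+4+2+5 = 25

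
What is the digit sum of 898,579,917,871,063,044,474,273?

123

8+9+8+5+7+9+9+1+7+8+7+1+0+6+3+0+4+4+4+7+4+2+7+3 = 123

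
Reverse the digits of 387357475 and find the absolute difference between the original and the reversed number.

Reverse of 387357475 is 574753783.
|387357475 − 574753783| = 187396308

187396308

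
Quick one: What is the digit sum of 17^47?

17^47 = 6777964732779730995471356071936289402038303854098687372273
Sum of its 58 digits: 287.

287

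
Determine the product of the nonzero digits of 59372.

1890

5×9×3×7×2 = 1890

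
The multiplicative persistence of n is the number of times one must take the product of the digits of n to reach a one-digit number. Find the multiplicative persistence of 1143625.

1143625 → 720 → 0 (2 steps)

2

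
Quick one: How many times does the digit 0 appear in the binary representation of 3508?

3508 in base 2 is 110110110100.
The digit 0 appears 5 times.

5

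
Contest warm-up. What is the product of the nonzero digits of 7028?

112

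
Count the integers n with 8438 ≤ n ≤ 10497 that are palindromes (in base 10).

The integers in [8438, 10497] that are palindromes (in base 10): 8448, 8558, 8668, 8778, 8888, 8998, …, 10301, 10401.
21 qualify.

21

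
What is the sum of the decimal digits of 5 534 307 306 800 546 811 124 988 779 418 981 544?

5+5+3+4+3+0+7+3+0+6+8+0+0+5+4+6+8+1+1+1+2+4+9+8+8+7+7+9+4+1+8+9+8+1+5+4+4 = 168

168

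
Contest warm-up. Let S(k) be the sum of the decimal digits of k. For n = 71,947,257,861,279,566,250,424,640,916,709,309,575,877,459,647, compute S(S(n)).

12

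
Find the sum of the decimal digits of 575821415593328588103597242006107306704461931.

5+7+5+8+2+1+4+1+5+5+9+3+3+2+8+5+8+8+1+0+3+5+9+7+2+4+2+0+0+6+1+0+7+3+0+6+7+0+4+4+6+1+9+3+1 = 180

180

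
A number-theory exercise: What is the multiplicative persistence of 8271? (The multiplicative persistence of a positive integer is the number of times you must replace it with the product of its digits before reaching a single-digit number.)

2

8271 → 112 → 2 (2 steps)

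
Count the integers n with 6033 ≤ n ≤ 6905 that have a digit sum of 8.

3

The integers in [6033, 6905] that have a digit sum of 8: 6101, 6110, 6200.
3 qualify.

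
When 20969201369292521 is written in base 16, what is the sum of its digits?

20969201369292521 in base 16 is 4A7F60A6D71EE9.
Digit sum: 4+10+7+15+6+0+10+6+13+7+1+14+14+9 = 116.

116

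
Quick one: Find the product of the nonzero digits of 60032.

36

6×3×2 = 36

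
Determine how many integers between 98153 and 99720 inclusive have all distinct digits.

The integers in [98153, 99720] that have all distinct digits: 98153, 98154, 98156, 98157, 98160, 98162, …, 98764, 98765.
268 qualify.

268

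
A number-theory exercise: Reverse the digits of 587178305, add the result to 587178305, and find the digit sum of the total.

Reversal of 587178305 is 503871785; 587178305 + 503871785 = 1091050090.
Digit sum of 1091050090: 1+0+9+1+0+5+0+0+9+0 = 25.

25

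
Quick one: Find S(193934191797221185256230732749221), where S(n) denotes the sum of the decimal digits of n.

137

1+9+3+9+3+4+1+9+1+7+9+7+2+2+1+1+8+5+2+5+6+2+3+0+7+3+2+7+4+9+2+2+1 = 137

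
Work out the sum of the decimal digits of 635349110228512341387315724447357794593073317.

6+3+5+3+4+9+1+1+0+2+2+8+5+1+2+3+4+1+3+8+7+3+1+5+7+2+4+4+4+7+3+5+7+7+9+4+5+9+3+0+7+3+3+1+7 = 188

188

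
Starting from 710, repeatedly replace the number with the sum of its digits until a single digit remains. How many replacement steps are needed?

1

710 → 8 (1 step)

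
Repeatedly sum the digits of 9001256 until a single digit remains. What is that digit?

5

9+0+0+1+2+5+6 = 23
2+3 = 5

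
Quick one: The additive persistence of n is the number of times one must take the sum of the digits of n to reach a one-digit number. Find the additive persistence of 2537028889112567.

3

2537028889112567 → 74 → 11 → 2 (3 steps)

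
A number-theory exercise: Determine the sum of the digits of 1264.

13

1+2+6+4 = 13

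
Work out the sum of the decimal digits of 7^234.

865

7^234 = 566162842887223104503342704075805328299255437895193829859705301064192704920345159502159063749861642496226081057074066562365054747705481154213946566712658819732545602803404062824862379318988405540849
Sum of its 198 digits: 865.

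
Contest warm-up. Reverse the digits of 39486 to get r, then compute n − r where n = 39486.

-29007

Reverse of 39486 is 68493.
39486 − 68493 = -29007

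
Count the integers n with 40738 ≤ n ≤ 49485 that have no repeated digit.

The integers in [40738, 49485] that have no repeated digit: 40738, 40739, 40751, 40752, 40753, 40756, …, 49386, 49387.
2630 qualify.

2630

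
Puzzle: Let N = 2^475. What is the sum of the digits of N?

731

2^475 = 97554642197374757230674913431036447054643691958280348464348654988292866838117675628759565720734124098744591597543956965482749239977758915821568
Sum of its 143 digits: 731.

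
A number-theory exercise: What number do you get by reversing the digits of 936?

639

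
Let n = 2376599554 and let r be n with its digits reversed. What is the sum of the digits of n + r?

Reversal of 2376599554 is 4559956732; 2376599554 + 4559956732 = 6936556286.
Digit sum of 6936556286: 6+9+3+6+5+5+6+2+8+6 = 56.

56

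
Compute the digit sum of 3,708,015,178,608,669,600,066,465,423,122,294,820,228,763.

175

3+7+0+8+0+1+5+1+7+8+6+0+8+6+6+9+6+0+0+0+6+6+4+6+5+4+2+3+1+2+2+2+9+4+8+2+0+2+2+8+7+6+3 = 175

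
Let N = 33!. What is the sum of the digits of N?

144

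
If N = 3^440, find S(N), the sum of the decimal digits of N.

3^440 = 857732915902130819322162408365711029333798933009081907542010101230713445443489463994526475419504923047841995711407538175719778606068185025275806590271783363644560189299293994213889297048822325404770371325416801
Sum of its 210 digits: 909.

909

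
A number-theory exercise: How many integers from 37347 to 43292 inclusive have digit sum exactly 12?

128

The integers in [37347, 43292] that have digit sum exactly 12: 38001, 38010, 38100, 39000, 40008, 40017, …, 43221, 43230.
128 qualify.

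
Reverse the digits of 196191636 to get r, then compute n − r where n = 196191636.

-440000055

Reverse of 196191636 is 636191691.
196191636 − 636191691 = -440000055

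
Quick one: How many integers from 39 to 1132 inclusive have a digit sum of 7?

The integers in [39, 1132] that have a digit sum of 7: 43, 52, 61, 70, 106, 115, …, 1123, 1132.
43 qualify.

43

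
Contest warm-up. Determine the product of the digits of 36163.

3×6×1×6×3 = 324

324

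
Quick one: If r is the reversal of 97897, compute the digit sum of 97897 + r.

35

Reversal of 97897 is 79879; 97897 + 79879 = 177776.
Digit sum of 177776: 1+7+7+7+7+6 = 35.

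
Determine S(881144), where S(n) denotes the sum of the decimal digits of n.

8+8+1+1+4+4 = 26

26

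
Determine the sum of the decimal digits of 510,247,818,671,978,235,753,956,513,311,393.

5+1+0+2+4+7+8+1+8+6+7+1+9+7+8+2+3+5+7+5+3+9+5+6+5+1+3+3+1+1+3+9+3 = 148

148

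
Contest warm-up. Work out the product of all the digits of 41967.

1512

4×1×9×6×7 = 1512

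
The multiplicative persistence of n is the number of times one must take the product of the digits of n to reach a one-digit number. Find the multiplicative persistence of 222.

1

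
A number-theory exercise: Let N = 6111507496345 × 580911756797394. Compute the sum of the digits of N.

108

6111507496345 × 580911756797394 = 3550246556382216940360524930
Sum of its 28 digits: 108.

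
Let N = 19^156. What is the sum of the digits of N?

919

19^156 = 30588751310510893306916915337770582752668465458243019791590785071087474000578733809417161750188608850629697427767390411772617886947258805747894400478341145216246625791726950585851429207337086623072881
Sum of its 200 digits: 919.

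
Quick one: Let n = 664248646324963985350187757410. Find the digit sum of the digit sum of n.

First digit sum: 143.
1+4+3 = 8.

8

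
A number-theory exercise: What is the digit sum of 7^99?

370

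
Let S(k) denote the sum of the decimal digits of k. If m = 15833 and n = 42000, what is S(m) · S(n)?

S(15833) = 1+5+8+3+3 = 20.
S(42000) = 4+2+0+0+0 = 6.
20 · 6 = 120.

120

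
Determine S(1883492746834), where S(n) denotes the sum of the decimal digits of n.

67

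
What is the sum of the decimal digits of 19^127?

19^127 = 2521780725566763417449426358253347722379776471994859648795066200012300115931622857584045597345874313649668072398824688768543100282714301758411561017086199603802139
Sum of its 163 digits: 730.

730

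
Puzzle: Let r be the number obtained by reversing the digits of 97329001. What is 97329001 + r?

Reverse of 97329001 is 10092379.
97329001 + 10092379 = 107421380

107421380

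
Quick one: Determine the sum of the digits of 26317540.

2+6+3+1+7+5+4+0 = 28

28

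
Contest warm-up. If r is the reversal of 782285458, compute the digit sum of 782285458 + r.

53

Reversal of 782285458 is 854582287; 782285458 + 854582287 = 1636867745.
Digit sum of 1636867745: 1+6+3+6+8+6+7+7+4+5 = 53.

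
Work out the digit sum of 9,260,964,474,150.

9+2+6+0+9+6+4+4+7+4+1+5+0 = 57

57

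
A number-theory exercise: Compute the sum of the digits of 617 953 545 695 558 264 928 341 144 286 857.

167

6+1+7+9+5+3+5+4+5+6+9+5+5+5+8+2+6+4+9+2+8+3+4+1+1+4+4+2+8+6+8+5+7 = 167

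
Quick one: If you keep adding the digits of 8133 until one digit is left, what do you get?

6

8+1+3+3 = 15
1+5 = 6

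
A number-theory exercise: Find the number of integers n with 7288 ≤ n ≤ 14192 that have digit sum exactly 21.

411

The integers in [7288, 14192] that have digit sum exactly 21: 7293, 7329, 7338, 7347, 7356, 7365, …, 14178, 14187.
411 qualify.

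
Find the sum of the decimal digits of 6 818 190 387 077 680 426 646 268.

123

6+8+1+8+1+9+0+3+8+7+0+7+7+6+8+0+4+2+6+6+4+6+2+6+8 = 123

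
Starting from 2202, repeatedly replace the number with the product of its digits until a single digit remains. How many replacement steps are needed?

1

2202 → 0 (1 step)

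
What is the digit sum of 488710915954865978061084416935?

151

4+8+8+7+1+0+9+1+5+9+5+4+8+6+5+9+7+8+0+6+1+0+8+4+4+1+6+9+3+5 = 151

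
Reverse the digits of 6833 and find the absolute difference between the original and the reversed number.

Reverse of 6833 is 3386.
|6833 − 3386| = 3447

3447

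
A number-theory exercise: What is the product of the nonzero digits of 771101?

49

7×7×1×1×1 = 49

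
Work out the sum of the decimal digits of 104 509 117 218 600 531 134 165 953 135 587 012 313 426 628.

158

1+0+4+5+0+9+1+1+7+2+1+8+6+0+0+5+3+1+1+3+4+1+6+5+9+5+3+1+3+5+5+8+7+0+1+2+3+1+3+4+2+6+6+2+8 = 158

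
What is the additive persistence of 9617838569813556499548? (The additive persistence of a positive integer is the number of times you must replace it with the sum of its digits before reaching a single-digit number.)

9617838569813556499548 → 129 → 12 → 3 (3 steps)

3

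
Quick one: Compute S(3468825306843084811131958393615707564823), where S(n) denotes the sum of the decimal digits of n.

3+4+6+8+8+2+5+3+0+6+8+4+3+0+8+4+8+1+1+1+3+1+9+5+8+3+9+3+6+1+5+7+0+7+5+6+4+8+2+3 = 178

178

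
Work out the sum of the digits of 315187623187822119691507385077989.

3+1+5+1+8+7+6+2+3+1+8+7+8+2+2+1+1+9+6+9+1+5+0+7+3+8+5+0+7+7+9+8+9 = 159

159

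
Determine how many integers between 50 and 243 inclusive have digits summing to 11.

The integers in [50, 243] that have digits summing to 11: 56, 65, 74, 83, 92, 119, …, 227, 236.
18 qualify.

18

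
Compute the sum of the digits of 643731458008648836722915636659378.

163

6+4+3+7+3+1+4+5+8+0+0+8+6+4+8+8+3+6+7+2+2+9+1+5+6+3+6+6+5+9+3+7+8 = 163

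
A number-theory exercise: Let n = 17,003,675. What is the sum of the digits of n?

29

1+7+0+0+3+6+7+5 = 29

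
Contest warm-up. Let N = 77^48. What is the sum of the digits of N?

424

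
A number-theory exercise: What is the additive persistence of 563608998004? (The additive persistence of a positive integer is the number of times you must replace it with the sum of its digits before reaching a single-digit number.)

563608998004 → 58 → 13 → 4 (3 steps)

3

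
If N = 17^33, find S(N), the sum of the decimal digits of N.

170

17^33 = 40254497110927943179349807054456171205137
Sum of its 41 digits: 170.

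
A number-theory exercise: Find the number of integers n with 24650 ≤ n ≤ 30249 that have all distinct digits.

The integers in [24650, 30249] that have all distinct digits: 24650, 24651, 24653, 24657, 24658, 24659, …, 30248, 30249.
1884 qualify.

1884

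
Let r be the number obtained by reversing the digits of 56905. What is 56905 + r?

107870

Reverse of 56905 is 50965.
56905 + 50965 = 107870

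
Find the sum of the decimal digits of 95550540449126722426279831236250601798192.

9+5+5+5+0+5+4+0+4+4+9+1+2+6+7+2+2+4+2+6+2+7+9+8+3+1+2+3+6+2+5+0+6+0+1+7+9+8+1+9+2 = 173

173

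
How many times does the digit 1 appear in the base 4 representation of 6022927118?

4

6022927118 in base 4 is 11212333221030032.
The digit 1 appears 4 times.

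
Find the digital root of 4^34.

4

The digital root of n equals n mod 9 (or 9 when 9 | n), so we need 4^34 mod 9.
4^34 ≡ 4 (mod 9), so the digital root is 4.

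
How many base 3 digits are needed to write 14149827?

15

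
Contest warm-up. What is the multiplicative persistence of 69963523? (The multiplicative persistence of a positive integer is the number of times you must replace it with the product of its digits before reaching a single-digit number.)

2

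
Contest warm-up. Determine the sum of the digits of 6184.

6+1+8+4 = 19

19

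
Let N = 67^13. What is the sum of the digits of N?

103

67^13 = 548242166610401428685587
Sum of its 24 digits: 103.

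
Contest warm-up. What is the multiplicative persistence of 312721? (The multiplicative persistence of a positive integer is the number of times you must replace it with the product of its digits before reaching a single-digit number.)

312721 → 84 → 32 → 6 (3 steps)

3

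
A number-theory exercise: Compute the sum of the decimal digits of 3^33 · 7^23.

117

3^33 · 7^23 = 152144524094265181920120001027612389
Sum of its 36 digits: 117.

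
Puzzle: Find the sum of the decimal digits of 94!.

94! = 108736615665674308027365285256786601004186803580182872307497374434045199869417927630229109214583415458560865651202385340530688000000000000000000000
Sum of its 147 digits: 549.

549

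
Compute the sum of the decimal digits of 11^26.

112

11^26 = 1191817653772720942460132761
Sum of its 28 digits: 112.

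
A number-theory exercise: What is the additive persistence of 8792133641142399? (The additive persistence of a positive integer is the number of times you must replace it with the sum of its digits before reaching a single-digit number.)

2

8792133641142399 → 72 → 9 (2 steps)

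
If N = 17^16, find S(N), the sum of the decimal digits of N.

17^16 = 48661191875666868481
Sum of its 20 digits: 109.

109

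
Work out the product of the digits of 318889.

3×1×8×8×8×9 = 13824

13824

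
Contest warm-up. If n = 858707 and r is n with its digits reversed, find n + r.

Reverse of 858707 is 707858.
858707 + 707858 = 1566565

1566565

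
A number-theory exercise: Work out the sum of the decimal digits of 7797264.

42

7+7+9+7+2+6+4 = 42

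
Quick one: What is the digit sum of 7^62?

7^62 = 24893071176241544900787221684958608586849291716964049
Sum of its 53 digits: 256.

256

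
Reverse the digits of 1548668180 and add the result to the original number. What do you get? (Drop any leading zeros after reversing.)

2367336631

Reverse of 1548668180 is 818668451.
1548668180 + 818668451 = 2367336631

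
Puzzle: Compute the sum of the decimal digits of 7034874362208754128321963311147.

122

7+0+3+4+8+7+4+3+6+2+2+0+8+7+5+4+1+2+8+3+2+1+9+6+3+3+1+1+1+4+7 = 122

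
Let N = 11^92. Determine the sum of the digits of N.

11^92 = 642875736033641180657139984421248997668742784677928339864140154386931382122316064755913516349521
Sum of its 96 digits: 445.

445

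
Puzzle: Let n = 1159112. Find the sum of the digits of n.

1+1+5+9+1+1+2 = 20

20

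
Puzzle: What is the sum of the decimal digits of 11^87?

11^87 = 3991752525806366807142706250946898793976707904191394898908669641212605833694395345300019971
Sum of its 91 digits: 440.

440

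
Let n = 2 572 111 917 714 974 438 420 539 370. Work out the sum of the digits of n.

116

2+5+7+2+1+1+1+9+1+7+7+1+4+9+7+4+4+3+8+4+2+0+5+3+9+3+7+0 = 116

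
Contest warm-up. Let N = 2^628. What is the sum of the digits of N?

2^628 = 1113877103911668754551067286547922686741510866027480451801560673315252726369306002564920119950530126899082595110740822097336109551117050292542153642510306198303709637294986560078826707091456
Sum of its 190 digits: 781.

781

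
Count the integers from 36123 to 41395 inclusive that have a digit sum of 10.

47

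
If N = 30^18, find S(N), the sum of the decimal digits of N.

30^18 = 387420489000000000000000000
Sum of its 27 digits: 45.

45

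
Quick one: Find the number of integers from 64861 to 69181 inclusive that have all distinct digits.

1141

The integers in [64861, 69181] that have all distinct digits: 64870, 64871, 64872, 64873, 64875, 64879, …, 69178, 69180.
1141 qualify.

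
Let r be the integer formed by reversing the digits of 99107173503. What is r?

30537170199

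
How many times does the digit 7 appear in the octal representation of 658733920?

2

658733920 in base 8 is 4720675540.
The digit 7 appears 2 times.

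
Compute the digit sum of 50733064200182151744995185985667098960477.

5+0+7+3+3+0+6+4+2+0+0+1+8+2+1+5+1+7+4+4+9+9+5+1+8+5+9+8+5+6+6+7+0+9+8+9+6+0+4+7+7 = 191

191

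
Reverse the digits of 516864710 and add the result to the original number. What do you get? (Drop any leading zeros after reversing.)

Reverse of 516864710 is 17468615.
516864710 + 17468615 = 534333325

534333325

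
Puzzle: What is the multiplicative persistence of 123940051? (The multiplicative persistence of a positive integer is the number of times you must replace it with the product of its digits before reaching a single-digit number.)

1

123940051 → 0 (1 step)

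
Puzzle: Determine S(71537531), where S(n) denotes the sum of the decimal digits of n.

7+1+5+3+7+5+3+1 = 32

32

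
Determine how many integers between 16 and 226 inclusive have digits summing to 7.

The integers in [16, 226] that have digits summing to 7: 16, 25, 34, 43, 52, 61, …, 214, 223.
17 qualify.

17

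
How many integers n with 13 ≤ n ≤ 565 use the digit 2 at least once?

190

The integers in [13, 565] that use the digit 2 at least once: 20, 21, 22, 23, 24, 25, …, 552, 562.
190 qualify.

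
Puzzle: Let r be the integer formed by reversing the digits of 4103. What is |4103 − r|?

Reverse of 4103 is 3014.
|4103 − 3014| = 1089

1089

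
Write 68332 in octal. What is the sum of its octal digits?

68332 in base 8 is 205354.
Digit sum: 2+0+5+3+5+4 = 19.

19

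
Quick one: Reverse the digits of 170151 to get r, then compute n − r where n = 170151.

Reverse of 170151 is 151071.
170151 − 151071 = 19080

19080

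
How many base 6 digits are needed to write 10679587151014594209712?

29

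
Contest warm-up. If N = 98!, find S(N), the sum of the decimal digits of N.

639

98! = 9426890448883247745626185743057242473809693764078951663494238777294707070023223798882976159207729119823605850588608460429412647567360000000000000000000000
Sum of its 154 digits: 639.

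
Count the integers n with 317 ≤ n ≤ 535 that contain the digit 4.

The integers in [317, 535] that contain the digit 4: 324, 334, 340, 341, 342, 343, …, 524, 534.
121 qualify.

121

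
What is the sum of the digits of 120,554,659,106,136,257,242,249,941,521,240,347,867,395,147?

1+2+0+5+5+4+6+5+9+1+0+6+1+3+6+2+5+7+2+4+2+2+4+9+9+4+1+5+2+1+2+4+0+3+4+7+8+6+7+3+9+5+1+4+7 = 183

183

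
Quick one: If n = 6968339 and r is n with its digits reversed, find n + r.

16307035

Reverse of 6968339 is 9338696.
6968339 + 9338696 = 16307035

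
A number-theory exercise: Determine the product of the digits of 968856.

9×6×8×8×5×6 = 103680

103680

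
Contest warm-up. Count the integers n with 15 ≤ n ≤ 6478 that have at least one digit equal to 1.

2523

The integers in [15, 6478] that have at least one digit equal to 1: 15, 16, 17, 18, 19, 21, …, 6461, 6471.
2523 qualify.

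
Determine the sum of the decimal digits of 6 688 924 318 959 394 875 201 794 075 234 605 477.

187

6+6+8+8+9+2+4+3+1+8+9+5+9+3+9+4+8+7+5+2+0+1+7+9+4+0+7+5+2+3+4+6+0+5+4+7+7 = 187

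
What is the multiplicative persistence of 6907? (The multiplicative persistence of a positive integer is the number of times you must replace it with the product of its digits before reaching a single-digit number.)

6907 → 0 (1 step)

1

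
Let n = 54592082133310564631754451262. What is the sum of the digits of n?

107

5+4+5+9+2+0+8+2+1+3+3+3+1+0+5+6+4+6+3+1+7+5+4+4+5+1+2+6+2 = 107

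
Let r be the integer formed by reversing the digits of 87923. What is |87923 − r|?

Reverse of 87923 is 32978.
|87923 − 32978| = 54945

54945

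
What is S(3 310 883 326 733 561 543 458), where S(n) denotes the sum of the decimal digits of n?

91

3+3+1+0+8+8+3+3+2+6+7+3+3+5+6+1+5+4+3+4+5+8 = 91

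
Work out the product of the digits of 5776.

5×7×7×6 = 1470

1470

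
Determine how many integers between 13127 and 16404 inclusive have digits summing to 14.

179

The integers in [13127, 16404] that have digits summing to 14: 13127, 13136, 13145, 13154, 13163, 13172, …, 16340, 16403.
179 qualify.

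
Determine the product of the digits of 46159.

4×6×1×5×9 = 1080

1080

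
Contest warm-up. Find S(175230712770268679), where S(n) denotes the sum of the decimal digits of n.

1+7+5+2+3+0+7+1+2+7+7+0+2+6+8+6+7+9 = 80

80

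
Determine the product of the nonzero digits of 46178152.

13440

4×6×1×7×8×1×5×2 = 13440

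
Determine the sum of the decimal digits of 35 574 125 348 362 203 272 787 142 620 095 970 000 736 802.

3+5+5+7+4+1+2+5+3+4+8+3+6+2+2+0+3+2+7+2+7+8+7+1+4+2+6+2+0+0+9+5+9+7+0+0+0+0+7+3+6+8+0+2 = 167

167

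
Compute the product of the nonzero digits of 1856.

240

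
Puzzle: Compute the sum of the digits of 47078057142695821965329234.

119

4+7+0+7+8+0+5+7+1+4+2+6+9+5+8+2+1+9+6+5+3+2+9+2+3+4 = 119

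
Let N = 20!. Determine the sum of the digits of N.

54

20! = 2432902008176640000
Sum of its 19 digits: 54.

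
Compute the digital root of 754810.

7+5+4+8+1+0 = 25
2+5 = 7

7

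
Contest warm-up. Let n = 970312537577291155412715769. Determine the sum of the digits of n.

121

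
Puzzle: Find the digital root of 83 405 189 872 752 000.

8+3+4+0+5+1+8+9+8+7+2+7+5+2+0+0+0 = 69
6+9 = 15
1+5 = 6
(Equivalently, 83 405 189 872 752 000 mod 9 = 6.)

6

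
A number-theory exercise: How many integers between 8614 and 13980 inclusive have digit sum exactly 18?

The integers in [8614, 13980] that have digit sum exactly 18: 8622, 8631, 8640, 8703, 8712, 8721, …, 13941, 13950.
347 qualify.

347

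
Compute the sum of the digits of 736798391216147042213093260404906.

7+3+6+7+9+8+3+9+1+2+1+6+1+4+7+0+4+2+2+1+3+0+9+3+2+6+0+4+0+4+9+0+6 = 129

129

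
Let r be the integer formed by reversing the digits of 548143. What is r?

341845

Reversing 548143 gives 341845.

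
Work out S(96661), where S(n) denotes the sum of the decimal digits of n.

28

9+6+6+6+1 = 28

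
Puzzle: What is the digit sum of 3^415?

891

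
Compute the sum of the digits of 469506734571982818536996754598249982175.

216

4+6+9+5+0+6+7+3+4+5+7+1+9+8+2+8+1+8+5+3+6+9+9+6+7+5+4+5+9+8+2+4+9+9+8+2+1+7+5 = 216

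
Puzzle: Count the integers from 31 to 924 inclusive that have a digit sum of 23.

The integers in [31, 924] that have a digit sum of 23: 599, 689, 698, 779, 788, 797, 869, 878, 887, 896.
10 qualify.

10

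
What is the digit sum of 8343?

8+3+4+3 = 18

18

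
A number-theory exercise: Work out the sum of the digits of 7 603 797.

39

7+6+0+3+7+9+7 = 39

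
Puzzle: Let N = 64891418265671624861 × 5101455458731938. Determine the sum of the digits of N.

174

64891418265671624861 × 5101455458731938 = 331040679936267899585416099095510618
Sum of its 36 digits: 174.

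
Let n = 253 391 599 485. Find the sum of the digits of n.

63

2+5+3+3+9+1+5+9+9+4+8+5 = 63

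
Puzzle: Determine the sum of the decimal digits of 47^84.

47^84 = 285903891450937966135300187033398243213977368490724255669580984647247867132735938920228017867131544395665895885606595165998211014652683337281
Sum of its 141 digits: 667.

667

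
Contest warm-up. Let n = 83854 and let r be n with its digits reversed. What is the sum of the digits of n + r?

29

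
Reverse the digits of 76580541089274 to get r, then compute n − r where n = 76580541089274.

29282526580707

Reverse of 76580541089274 is 47298014508567.
76580541089274 − 47298014508567 = 29282526580707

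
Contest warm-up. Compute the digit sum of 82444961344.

8+2+4+4+4+9+6+1+3+4+4 = 49

49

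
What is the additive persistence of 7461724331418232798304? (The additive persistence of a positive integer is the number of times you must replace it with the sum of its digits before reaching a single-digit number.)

7461724331418232798304 → 89 → 17 → 8 (3 steps)

3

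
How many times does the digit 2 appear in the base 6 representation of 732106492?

3

732106492 in base 6 is 200351325524.
The digit 2 appears 3 times.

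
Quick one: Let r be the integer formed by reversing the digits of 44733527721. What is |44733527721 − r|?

Reverse of 44733527721 is 12772533744.
|44733527721 − 12772533744| = 31960993977

31960993977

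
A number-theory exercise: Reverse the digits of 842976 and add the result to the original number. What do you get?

1522224

Reverse of 842976 is 679248.
842976 + 679248 = 1522224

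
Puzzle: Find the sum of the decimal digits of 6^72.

270

6^72 = 106387358923716524807713475752456393740167855629859291136
Sum of its 57 digits: 270.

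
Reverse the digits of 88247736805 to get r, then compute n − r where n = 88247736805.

37383962517

Reverse of 88247736805 is 50863774288.
88247736805 − 50863774288 = 37383962517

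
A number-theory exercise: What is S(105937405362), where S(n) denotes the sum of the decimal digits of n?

45

1+0+5+9+3+7+4+0+5+3+6+2 = 45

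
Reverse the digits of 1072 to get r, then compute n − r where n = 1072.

-1629

Reverse of 1072 is 2701.
1072 − 2701 = -1629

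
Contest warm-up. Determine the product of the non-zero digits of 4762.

336

4×7×6×2 = 336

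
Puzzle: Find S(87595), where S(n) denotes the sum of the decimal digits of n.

8+7+5+9+5 = 34

34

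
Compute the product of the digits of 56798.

15120

5×6×7×9×8 = 15120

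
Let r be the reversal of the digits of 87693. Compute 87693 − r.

Reverse of 87693 is 39678.
87693 − 39678 = 48015

48015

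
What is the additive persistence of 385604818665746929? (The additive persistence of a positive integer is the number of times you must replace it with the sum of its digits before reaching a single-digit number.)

385604818665746929 → 97 → 16 → 7 (3 steps)

3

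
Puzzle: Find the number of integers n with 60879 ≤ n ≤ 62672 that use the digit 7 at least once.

417

The integers in [60879, 62672] that use the digit 7 at least once: 60879, 60887, 60897, 60907, 60917, 60927, …, 62671, 62672.
417 qualify.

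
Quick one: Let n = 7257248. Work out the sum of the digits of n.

7+2+5+7+2+4+8 = 35

35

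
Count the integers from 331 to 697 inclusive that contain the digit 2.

64

The integers in [331, 697] that contain the digit 2: 332, 342, 352, 362, 372, 382, …, 682, 692.
64 qualify.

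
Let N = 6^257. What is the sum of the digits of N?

6^257 = 96576474734373369072370583481463824389861480882017106519224762279585665975887308869885223855170402710968028380637180310216422706997265069476500027417859626609773894637628689035463675972032186271399936
Sum of its 200 digits: 954.

954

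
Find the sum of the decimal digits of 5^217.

743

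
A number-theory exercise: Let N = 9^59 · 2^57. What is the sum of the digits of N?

9^59 · 2^57 = 28775164149602046788305963739721323818545722471606790987624336341134737408
Sum of its 74 digits: 333.

333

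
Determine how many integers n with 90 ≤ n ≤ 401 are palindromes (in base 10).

31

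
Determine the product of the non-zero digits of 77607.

2058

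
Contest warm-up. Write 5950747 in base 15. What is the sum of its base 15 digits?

5950747 in base 15 is 7C82B7.
Digit sum: 7+12+8+2+11+7 = 47.

47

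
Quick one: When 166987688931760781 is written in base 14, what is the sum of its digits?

97

166987688931760781 in base 14 is 11055D53A85CA577.
Digit sum: 1+1+0+5+5+13+5+3+10+8+5+12+10+5+7+7 = 97.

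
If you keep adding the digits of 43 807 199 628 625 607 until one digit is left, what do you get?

2

4+3+8+0+7+1+9+9+6+2+8+6+2+5+6+0+7 = 83
8+3 = 11
1+1 = 2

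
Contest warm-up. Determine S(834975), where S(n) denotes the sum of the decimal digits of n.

8+3+4+9+7+5 = 36

36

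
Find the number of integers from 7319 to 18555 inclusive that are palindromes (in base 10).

112

The integers in [7319, 18555] that are palindromes (in base 10): 7337, 7447, 7557, 7667, 7777, 7887, …, 18381, 18481.
112 qualify.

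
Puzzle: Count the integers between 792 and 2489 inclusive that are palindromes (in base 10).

36

The integers in [792, 2489] that are palindromes (in base 10): 797, 808, 818, 828, 838, 848, …, 2332, 2442.
36 qualify.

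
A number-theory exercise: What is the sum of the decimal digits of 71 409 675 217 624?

7+1+4+0+9+6+7+5+2+1+7+6+2+4 = 61

61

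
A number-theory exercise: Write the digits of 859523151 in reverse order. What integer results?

151325958

Reversing 859523151 gives 151325958.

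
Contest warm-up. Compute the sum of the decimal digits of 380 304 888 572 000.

3+8+0+3+0+4+8+8+8+5+7+2+0+0+0 = 56

56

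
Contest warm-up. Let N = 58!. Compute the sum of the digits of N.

58! = 2350561331282878571829474910515074683828862318181142924420699914240000000000000
Sum of its 79 digits: 288.

288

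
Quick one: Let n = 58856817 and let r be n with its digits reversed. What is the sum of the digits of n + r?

Reversal of 58856817 is 71865885; 58856817 + 71865885 = 130722702.
Digit sum of 130722702: 1+3+0+7+2+2+7+0+2 = 24.

24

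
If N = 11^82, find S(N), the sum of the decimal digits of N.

403

11^82 = 24785642596484137367310393918366845247634028377292875541962916350799472426091085092921
Sum of its 86 digits: 403.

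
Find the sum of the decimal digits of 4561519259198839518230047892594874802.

4+5+6+1+5+1+9+2+5+9+1+9+8+8+3+9+5+1+8+2+3+0+0+4+7+8+9+2+5+9+4+8+7+4+8+0+2 = 181

181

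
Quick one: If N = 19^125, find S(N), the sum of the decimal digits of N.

19^125 = 6985542176085217222851596560258580948420433440428974096385224930781994780974024536243893621456715550276088843210040689109537673913336015951278562374199998902499
Sum of its 160 digits: 739.

739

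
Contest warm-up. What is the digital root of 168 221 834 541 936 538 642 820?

2

1+6+8+2+2+1+8+3+4+5+4+1+9+3+6+5+3+8+6+4+2+8+2+0 = 101
1+0+1 = 2
(Equivalently, 168 221 834 541 936 538 642 820 mod 9 = 2.)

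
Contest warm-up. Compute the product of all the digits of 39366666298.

3×9×3×6×6×6×6×6×2×9×8 = 90699264

90699264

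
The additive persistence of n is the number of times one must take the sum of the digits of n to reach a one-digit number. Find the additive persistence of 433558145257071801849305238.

2

433558145257071801849305238 → 111 → 3 (2 steps)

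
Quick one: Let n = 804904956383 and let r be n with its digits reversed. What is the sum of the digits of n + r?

64

Reversal of 804904956383 is 383659409408; 804904956383 + 383659409408 = 1188564365791.
Digit sum of 1188564365791: 1+1+8+8+5+6+4+3+6+5+7+9+1 = 64.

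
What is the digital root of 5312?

5+3+1+2 = 11
1+1 = 2

2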